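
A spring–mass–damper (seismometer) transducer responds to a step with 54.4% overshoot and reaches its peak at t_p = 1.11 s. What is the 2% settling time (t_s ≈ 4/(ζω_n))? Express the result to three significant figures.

t_s ≈ 7.29 s

ζ from %OS: ζ = |ln 0.544|/√(π²+ln²0.544) = 0.190.
t_p = π/ω_d ⇒ ω_d = 2.83 rad/s; then ω_n = ω_d/√(1−ζ²) = 2.88 rad/s.
t_s ≈ 4/(ζω_n) = 4/(0.190·2.88) = 7.29 s.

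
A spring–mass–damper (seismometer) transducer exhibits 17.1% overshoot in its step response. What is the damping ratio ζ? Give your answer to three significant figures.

From %OS = 100·exp(−πζ/√(1−ζ²)), invert to get ζ = −ln(OS)/√(π² + ln²(OS)) with OS = 0.171.
−ln 0.171 = 1.766, so ζ = 1.766/√(π² + 3.119) = 0.490.

ζ ≈ 0.490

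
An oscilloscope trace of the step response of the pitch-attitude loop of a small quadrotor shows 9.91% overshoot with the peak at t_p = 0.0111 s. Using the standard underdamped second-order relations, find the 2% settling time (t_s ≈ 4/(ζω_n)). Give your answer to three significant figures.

From the overshoot, ζ = −ln(OS)/√(π²+ln²(OS)) = 0.593.
From t_p = π/ω_d, ω_d = π/0.0111 = 283 rad/s, so ω_n = ω_d/√(1−ζ²) = 351 rad/s.
t_s ≈ 4/(ζω_n) = 4/(0.593·351) = 0.0192 s.

t_s ≈ 0.0192 s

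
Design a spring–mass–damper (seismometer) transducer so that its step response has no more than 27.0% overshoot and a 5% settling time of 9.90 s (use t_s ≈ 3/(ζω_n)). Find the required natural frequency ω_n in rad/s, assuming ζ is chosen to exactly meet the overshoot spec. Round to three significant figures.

ω_n ≈ 0.788 rad/s

ζ = −ln(OS)/√(π² + (ln OS)²). With OS = 0.270, ln OS = −1.309 and ζ = 1.309/3.404 = 0.385.
From t_s ≈ 3/(ζω_n): ω_n = 3/(ζ·t_s) = 3/(0.385·9.90) = 0.788 rad/s.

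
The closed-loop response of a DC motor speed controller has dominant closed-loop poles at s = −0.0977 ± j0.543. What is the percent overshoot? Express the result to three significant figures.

With σ = 0.0977, ω_d = 0.543: ω_n = √(σ²+ω_d²) = 0.552 rad/s, ζ = σ/ω_n = 0.177.
Overshoot: exp(−π·0.177/√(1−0.177²)) = 0.568, i.e. 56.8%.

%OS ≈ 56.8%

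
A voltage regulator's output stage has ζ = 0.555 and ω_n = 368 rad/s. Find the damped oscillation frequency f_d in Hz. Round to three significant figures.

f_d ≈ 48.7 Hz

ω_d = ω_n√(1−ζ²) = 368·√0.692 = 306 rad/s.
f_d = ω_d/(2π) = 48.7 Hz.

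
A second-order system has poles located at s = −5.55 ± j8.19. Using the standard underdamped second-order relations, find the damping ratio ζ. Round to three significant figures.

ζ ≈ 0.561

|pole| = ω_n = √(5.55² + 8.19²) = 9.89 rad/s; ζ = cos θ = σ/ω_n = 0.561.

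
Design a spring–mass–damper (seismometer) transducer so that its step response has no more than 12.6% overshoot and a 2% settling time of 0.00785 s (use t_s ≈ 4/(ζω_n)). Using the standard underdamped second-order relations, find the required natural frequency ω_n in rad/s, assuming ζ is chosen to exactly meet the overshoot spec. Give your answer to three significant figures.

From %OS = 100·exp(−πζ/√(1−ζ²)), invert to get ζ = −ln(OS)/√(π² + ln²(OS)) with OS = 0.126.
−ln 0.126 = 2.071, so ζ = 2.071/√(π² + 4.291) = 0.550.
From t_s ≈ 4/(ζω_n): ω_n = 4/(ζ·t_s) = 4/(0.550·0.00785) = 926 rad/s.

ω_n ≈ 926 rad/s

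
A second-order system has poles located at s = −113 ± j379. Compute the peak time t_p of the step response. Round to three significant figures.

t_p ≈ 0.00829 s

t_p = π/ω_d with ω_d = 379 (the imaginary part), so t_p = 0.00829 s.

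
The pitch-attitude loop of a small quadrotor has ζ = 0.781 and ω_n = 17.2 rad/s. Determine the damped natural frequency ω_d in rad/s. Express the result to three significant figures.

ω_d ≈ 10.7 rad/s

ω_d = ω_n√(1−ζ²) = 17.2·√0.390 = 10.7 rad/s.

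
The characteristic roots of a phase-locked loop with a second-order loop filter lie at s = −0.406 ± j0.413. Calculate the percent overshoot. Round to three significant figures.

The poles are at −σ ± jω_d with σ = 0.406 and ω_d = 0.413, so ω_n = √(σ²+ω_d²) = 0.579 rad/s and ζ = σ/ω_n = 0.701.
%OS = 100·exp(−πζ/√(1−ζ²)) = 4.56%.

%OS ≈ 4.56%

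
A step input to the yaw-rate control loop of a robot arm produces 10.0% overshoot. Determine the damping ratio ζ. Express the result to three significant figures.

ζ = −ln(OS)/√(π² + (ln OS)²). With OS = 0.100, ln OS = −2.303 and ζ = 2.303/3.895 = 0.591.

ζ ≈ 0.591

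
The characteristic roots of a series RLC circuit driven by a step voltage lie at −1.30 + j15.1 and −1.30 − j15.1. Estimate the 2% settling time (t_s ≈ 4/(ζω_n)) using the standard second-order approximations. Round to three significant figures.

For poles at −σ ± jω_d, ζω_n = σ = 1.30, so t_s ≈ 4/σ = 3.08 s.

t_s ≈ 3.08 s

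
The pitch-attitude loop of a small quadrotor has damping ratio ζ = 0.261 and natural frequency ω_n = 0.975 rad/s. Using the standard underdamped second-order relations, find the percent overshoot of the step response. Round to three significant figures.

%OS ≈ 42.8%

For an underdamped second-order system, %OS = 100·exp(−πζ/√(1−ζ²)).
πζ/√(1−ζ²) = π·0.261/√(1−0.0681) = 0.8494, so %OS = 100·e^(−0.8494) = 42.8%.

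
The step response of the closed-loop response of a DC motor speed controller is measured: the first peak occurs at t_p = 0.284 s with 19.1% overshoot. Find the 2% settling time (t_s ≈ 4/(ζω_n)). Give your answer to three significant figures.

t_s ≈ 0.686 s

The overshoot fixes ζ = −ln(OS)/√(π²+ln²(OS)) = 0.466.
t_p = π/ω_d ⇒ ω_d = 11.1 rad/s; then ω_n = ω_d/√(1−ζ²) = 12.5 rad/s.
t_s ≈ 4/(ζω_n) = 4/(0.466·12.5) = 0.686 s.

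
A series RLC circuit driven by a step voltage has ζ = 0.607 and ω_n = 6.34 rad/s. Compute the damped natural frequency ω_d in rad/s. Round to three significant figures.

ω_d = ω_n√(1−ζ²) = 6.34·√0.632 = 5.04 rad/s.

ω_d ≈ 5.04 rad/s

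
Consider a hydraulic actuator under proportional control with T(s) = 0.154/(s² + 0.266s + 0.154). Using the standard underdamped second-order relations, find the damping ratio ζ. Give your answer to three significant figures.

Comparing the denominator to s² + 2ζω_n s + ω_n²: ω_n = √0.154 = 0.392 rad/s, and 2ζω_n = 0.266 so ζ = 0.266/(2·0.392) = 0.339.

ζ ≈ 0.339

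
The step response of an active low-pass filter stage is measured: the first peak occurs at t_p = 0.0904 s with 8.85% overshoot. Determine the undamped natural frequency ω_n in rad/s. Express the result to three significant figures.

ω_n ≈ 43.9 rad/s

The overshoot fixes ζ = −ln(OS)/√(π²+ln²(OS)) = 0.611.
t_p = π/ω_d ⇒ ω_d = 34.8 rad/s; then ω_n = ω_d/√(1−ζ²) = 43.9 rad/s.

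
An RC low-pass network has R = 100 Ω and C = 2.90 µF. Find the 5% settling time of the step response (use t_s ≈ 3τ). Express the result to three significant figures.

τ = RC = 100 × 2.90 µF = 0.000290 s.
t_s ≈ 3τ = 0.000870 s.

t_s ≈ 0.000870 s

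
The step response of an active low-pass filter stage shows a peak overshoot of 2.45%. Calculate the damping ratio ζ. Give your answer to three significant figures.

ζ = −ln(OS)/√(π² + (ln OS)²). With OS = 0.0245, ln OS = −3.709 and ζ = 3.709/4.861 = 0.763.

ζ ≈ 0.763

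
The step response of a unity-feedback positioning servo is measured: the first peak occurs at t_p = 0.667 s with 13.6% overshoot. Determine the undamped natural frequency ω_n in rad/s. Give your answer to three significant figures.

The overshoot fixes ζ = −ln(OS)/√(π²+ln²(OS)) = 0.536.
t_p = π/ω_d ⇒ ω_d = 4.71 rad/s; then ω_n = ω_d/√(1−ζ²) = 5.58 rad/s.

ω_n ≈ 5.58 rad/s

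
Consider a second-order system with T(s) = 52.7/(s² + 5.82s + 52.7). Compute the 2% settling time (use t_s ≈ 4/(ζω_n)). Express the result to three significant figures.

Matching coefficients with s² + 2ζω_n s + ω_n² gives ω_n² = 52.7 ⇒ ω_n = 7.26 rad/s, and ζ = 5.82/(2ω_n) = 0.401.
t_s ≈ 4/(ζω_n) = 4/(0.401·7.26) = 1.37 s.

t_s ≈ 1.37 s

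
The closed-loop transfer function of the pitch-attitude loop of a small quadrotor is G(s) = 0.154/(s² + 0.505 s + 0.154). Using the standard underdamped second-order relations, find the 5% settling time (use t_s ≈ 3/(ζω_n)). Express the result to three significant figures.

Matching coefficients with s² + 2ζω_n s + ω_n² gives ω_n² = 0.154 ⇒ ω_n = 0.392 rad/s, and ζ = 0.505/(2ω_n) = 0.643.
t_s ≈ 3/(ζω_n) = 3/(0.643·0.392) = 11.9 s.

t_s ≈ 11.9 s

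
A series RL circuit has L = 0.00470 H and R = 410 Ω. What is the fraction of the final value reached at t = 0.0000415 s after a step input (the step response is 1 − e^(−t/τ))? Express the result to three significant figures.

y/y_∞ ≈ 0.973

τ = L/R = 0.00470/410 = 0.0000115 s.
y(t)/y_∞ = 1 − e^(−t/τ) = 1 − e^(−0.0000415/0.0000115) = 1 − e^(−3.62) = 0.973.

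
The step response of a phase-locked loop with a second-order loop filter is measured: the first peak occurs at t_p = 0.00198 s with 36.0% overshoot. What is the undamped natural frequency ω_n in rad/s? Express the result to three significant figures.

From the overshoot, ζ = −ln(OS)/√(π²+ln²(OS)) = 0.309.
t_p = π/ω_d ⇒ ω_d = 1590 rad/s; then ω_n = ω_d/√(1−ζ²) = 1670 rad/s.

ω_n ≈ 1670 rad/s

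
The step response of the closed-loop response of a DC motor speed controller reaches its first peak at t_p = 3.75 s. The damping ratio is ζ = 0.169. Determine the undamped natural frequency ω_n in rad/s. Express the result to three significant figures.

ω_n ≈ 0.850 rad/s

Peak time t_p = π/ω_d, so ω_d = π/t_p = π/3.75 = 0.838 rad/s.
ω_n = ω_d/√(1−ζ²) = 0.838/√0.971 = 0.850 rad/s.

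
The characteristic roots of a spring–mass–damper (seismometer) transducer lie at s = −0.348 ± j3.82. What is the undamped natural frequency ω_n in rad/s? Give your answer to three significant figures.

ω_n ≈ 3.84 rad/s

|pole| = ω_n = √(0.348² + 3.82²) = 3.84 rad/s; ζ = cos θ = σ/ω_n = 0.0907.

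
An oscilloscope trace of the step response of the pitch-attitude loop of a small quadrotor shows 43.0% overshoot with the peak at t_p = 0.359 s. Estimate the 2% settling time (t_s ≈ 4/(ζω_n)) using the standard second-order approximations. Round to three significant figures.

ζ from %OS: ζ = |ln 0.430|/√(π²+ln²0.430) = 0.259.
From t_p = π/ω_d, ω_d = π/0.359 = 8.75 rad/s, so ω_n = ω_d/√(1−ζ²) = 9.06 rad/s.
t_s ≈ 4/(ζω_n) = 4/(0.259·9.06) = 1.70 s.

t_s ≈ 1.70 s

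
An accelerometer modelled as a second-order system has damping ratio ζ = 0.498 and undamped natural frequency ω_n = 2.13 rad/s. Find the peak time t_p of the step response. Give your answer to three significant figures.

t_p ≈ 1.70 s

The damped frequency is ω_d = ω_n√(1−ζ²) = 2.13·√(1−0.248) = 1.85 rad/s.
Peak time t_p = π/ω_d = π/1.85 = 1.70 s.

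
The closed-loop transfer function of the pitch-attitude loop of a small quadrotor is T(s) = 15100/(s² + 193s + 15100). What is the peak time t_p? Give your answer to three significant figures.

t_p ≈ 0.0413 s

Matching coefficients with s² + 2ζω_n s + ω_n² gives ω_n² = 15100 ⇒ ω_n = 123 rad/s, and ζ = 193/(2ω_n) = 0.785.
ω_d = ω_n√(1−ζ²) = 76.1 rad/s. Then t_p = π/ω_d = 0.0413 s.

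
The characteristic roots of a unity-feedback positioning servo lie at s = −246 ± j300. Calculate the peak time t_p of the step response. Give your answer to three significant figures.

t_p = π/ω_d with ω_d = 300 (the imaginary part), so t_p = 0.0105 s.

t_p ≈ 0.0105 s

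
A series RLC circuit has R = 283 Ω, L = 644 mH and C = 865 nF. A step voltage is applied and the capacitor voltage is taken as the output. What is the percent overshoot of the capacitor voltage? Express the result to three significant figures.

%OS ≈ 59.3%

For a series RLC circuit (capacitor voltage as output), ω_n = 1/√(LC) = 1/√(644 mH · 865 nF) = 1340 rad/s.
ζ = (R/2)·√(C/L) = (283/2)·√(865 nF/644 mH) = 0.164.
%OS = 100·exp(−πζ/√(1−ζ²)) = 59.3%.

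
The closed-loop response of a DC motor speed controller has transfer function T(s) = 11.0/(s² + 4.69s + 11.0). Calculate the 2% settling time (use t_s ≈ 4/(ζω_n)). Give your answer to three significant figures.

Comparing the denominator to s² + 2ζω_n s + ω_n²: ω_n = √11.0 = 3.32 rad/s, and 2ζω_n = 4.69 so ζ = 4.69/(2·3.32) = 0.707.
t_s ≈ 4/(ζω_n) = 4/(0.707·3.32) = 1.71 s.

t_s ≈ 1.71 s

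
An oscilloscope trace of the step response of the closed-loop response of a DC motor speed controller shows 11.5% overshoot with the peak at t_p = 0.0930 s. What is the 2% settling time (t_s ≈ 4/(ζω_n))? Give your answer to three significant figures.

The overshoot fixes ζ = −ln(OS)/√(π²+ln²(OS)) = 0.567.
t_p = π/ω_d ⇒ ω_d = 33.8 rad/s; then ω_n = ω_d/√(1−ζ²) = 41.0 rad/s.
t_s ≈ 4/(ζω_n) = 4/(0.567·41.0) = 0.172 s.

t_s ≈ 0.172 s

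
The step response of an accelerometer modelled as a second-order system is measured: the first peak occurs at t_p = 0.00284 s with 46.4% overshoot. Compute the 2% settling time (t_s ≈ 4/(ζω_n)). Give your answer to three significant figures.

The overshoot fixes ζ = −ln(OS)/√(π²+ln²(OS)) = 0.237.
From t_p = π/ω_d, ω_d = π/0.00284 = 1110 rad/s, so ω_n = ω_d/√(1−ζ²) = 1140 rad/s.
t_s ≈ 4/(ζω_n) = 4/(0.237·1140) = 0.0148 s.

t_s ≈ 0.0148 s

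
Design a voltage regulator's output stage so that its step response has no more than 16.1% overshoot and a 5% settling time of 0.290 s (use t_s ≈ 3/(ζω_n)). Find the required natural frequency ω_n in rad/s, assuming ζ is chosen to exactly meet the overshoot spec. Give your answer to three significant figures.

ω_n ≈ 20.6 rad/s

ζ = −ln(OS)/√(π² + (ln OS)²). With OS = 0.161, ln OS = −1.826 and ζ = 1.826/3.634 = 0.503.
Then ω_n = 3/(ζ t_s) = 3/(0.503 × 0.290) = 20.6 rad/s.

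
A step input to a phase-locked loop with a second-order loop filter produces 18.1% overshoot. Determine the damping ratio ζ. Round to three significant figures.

ζ ≈ 0.478

Inverting the overshoot relation: ζ = |ln 0.181|/√(π² + ln²0.181) = 0.478.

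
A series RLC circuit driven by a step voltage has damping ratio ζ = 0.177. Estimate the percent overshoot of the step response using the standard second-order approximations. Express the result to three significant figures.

%OS ≈ 56.8%

For an underdamped second-order system, %OS = 100·exp(−πζ/√(1−ζ²)).
πζ/√(1−ζ²) = π·0.177/√(1−0.0313) = 0.5650, so %OS = 100·e^(−0.5650) = 56.8%.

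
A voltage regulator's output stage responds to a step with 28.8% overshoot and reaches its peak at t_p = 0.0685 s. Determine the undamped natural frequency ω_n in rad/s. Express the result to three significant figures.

The overshoot fixes ζ = −ln(OS)/√(π²+ln²(OS)) = 0.368.
t_p = π/ω_d ⇒ ω_d = 45.9 rad/s; then ω_n = ω_d/√(1−ζ²) = 49.3 rad/s.

ω_n ≈ 49.3 rad/s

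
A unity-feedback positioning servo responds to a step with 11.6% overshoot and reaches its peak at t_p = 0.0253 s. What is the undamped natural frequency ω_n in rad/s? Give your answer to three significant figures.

ω_n ≈ 151 rad/s

The overshoot fixes ζ = −ln(OS)/√(π²+ln²(OS)) = 0.566.
t_p = π/ω_d ⇒ ω_d = 124 rad/s; then ω_n = ω_d/√(1−ζ²) = 151 rad/s.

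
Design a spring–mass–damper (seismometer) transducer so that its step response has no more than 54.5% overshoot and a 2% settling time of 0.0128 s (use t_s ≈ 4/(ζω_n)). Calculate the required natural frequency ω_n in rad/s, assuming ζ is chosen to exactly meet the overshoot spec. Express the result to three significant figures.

ω_n ≈ 1650 rad/s

Inverting the overshoot relation: ζ = |ln 0.545|/√(π² + ln²0.545) = 0.190.
Then ω_n = 4/(ζ t_s) = 4/(0.190 × 0.0128) = 1650 rad/s.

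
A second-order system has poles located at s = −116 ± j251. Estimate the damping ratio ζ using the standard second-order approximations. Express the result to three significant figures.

The poles are at −σ ± jω_d with σ = 116 and ω_d = 251, so ω_n = √(σ²+ω_d²) = 277 rad/s and ζ = σ/ω_n = 0.420.

ζ ≈ 0.420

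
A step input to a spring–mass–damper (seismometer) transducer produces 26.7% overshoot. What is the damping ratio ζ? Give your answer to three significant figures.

ζ = −ln(OS)/√(π² + (ln OS)²). With OS = 0.267, ln OS = −1.321 and ζ = 1.321/3.408 = 0.387.

ζ ≈ 0.387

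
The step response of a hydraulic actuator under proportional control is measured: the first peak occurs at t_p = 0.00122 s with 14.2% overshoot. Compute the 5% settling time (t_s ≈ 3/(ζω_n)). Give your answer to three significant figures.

The overshoot fixes ζ = −ln(OS)/√(π²+ln²(OS)) = 0.528.
From t_p = π/ω_d, ω_d = π/0.00122 = 2580 rad/s, so ω_n = ω_d/√(1−ζ²) = 3030 rad/s.
t_s ≈ 3/(ζω_n) = 3/(0.528·3030) = 0.00188 s.

t_s ≈ 0.00188 s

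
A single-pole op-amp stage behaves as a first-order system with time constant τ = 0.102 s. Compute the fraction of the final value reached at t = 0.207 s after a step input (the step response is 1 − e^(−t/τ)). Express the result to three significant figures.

y(t)/y_∞ = 1 − e^(−t/τ) = 1 − e^(−0.207/0.102) = 1 − e^(−2.03) = 0.869.

y/y_∞ ≈ 0.869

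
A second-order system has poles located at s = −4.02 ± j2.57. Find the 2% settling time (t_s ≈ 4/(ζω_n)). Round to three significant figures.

t_s ≈ 0.995 s

For poles at −σ ± jω_d, ζω_n = σ = 4.02, so t_s ≈ 4/σ = 0.995 s.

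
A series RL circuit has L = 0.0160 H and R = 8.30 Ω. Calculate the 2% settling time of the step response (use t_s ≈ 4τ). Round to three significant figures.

t_s ≈ 0.00771 s

τ = L/R = 0.0160/8.30 = 0.00193 s.
t_s ≈ 4τ = 0.00771 s.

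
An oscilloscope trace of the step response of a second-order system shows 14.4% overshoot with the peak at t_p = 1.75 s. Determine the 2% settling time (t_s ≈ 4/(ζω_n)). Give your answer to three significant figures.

The overshoot fixes ζ = −ln(OS)/√(π²+ln²(OS)) = 0.525.
t_p = π/ω_d ⇒ ω_d = 1.80 rad/s; then ω_n = ω_d/√(1−ζ²) = 2.11 rad/s.
t_s ≈ 4/(ζω_n) = 4/(0.525·2.11) = 3.61 s.

t_s ≈ 3.61 s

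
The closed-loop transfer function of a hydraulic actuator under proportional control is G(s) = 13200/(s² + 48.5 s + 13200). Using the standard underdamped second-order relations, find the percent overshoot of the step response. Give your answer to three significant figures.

Matching coefficients with s² + 2ζω_n s + ω_n² gives ω_n² = 13200 ⇒ ω_n = 115 rad/s, and ζ = 48.5/(2ω_n) = 0.211.
%OS = 100 e^{−πζ/√(1−ζ²)} with ζ = 0.211 gives 50.7%.

%OS ≈ 50.7%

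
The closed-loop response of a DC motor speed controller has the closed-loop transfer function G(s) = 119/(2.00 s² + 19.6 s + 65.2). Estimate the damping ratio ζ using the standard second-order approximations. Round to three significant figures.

ζ ≈ 0.858

Dividing through by 2.00: denominator becomes s² + 9.800 s + 32.60.
So ω_n = √32.60 = 5.71 rad/s and ζ = 9.800/(2·5.71) = 0.858.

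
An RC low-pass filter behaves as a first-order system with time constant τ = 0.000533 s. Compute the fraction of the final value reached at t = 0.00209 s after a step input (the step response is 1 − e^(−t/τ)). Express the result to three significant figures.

y/y_∞ ≈ 0.980

y(t)/y_∞ = 1 − e^(−t/τ) = 1 − e^(−0.00209/0.000533) = 1 − e^(−3.92) = 0.980.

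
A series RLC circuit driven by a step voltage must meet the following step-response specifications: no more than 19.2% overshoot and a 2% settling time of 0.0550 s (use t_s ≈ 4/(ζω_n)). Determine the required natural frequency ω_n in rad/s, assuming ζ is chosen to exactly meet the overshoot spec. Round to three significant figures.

ω_n ≈ 156 rad/s

ζ = −ln(OS)/√(π² + (ln OS)²). With OS = 0.192, ln OS = −1.650 and ζ = 1.650/3.549 = 0.465.
From t_s ≈ 4/(ζω_n): ω_n = 4/(ζ·t_s) = 4/(0.465·0.0550) = 156 rad/s.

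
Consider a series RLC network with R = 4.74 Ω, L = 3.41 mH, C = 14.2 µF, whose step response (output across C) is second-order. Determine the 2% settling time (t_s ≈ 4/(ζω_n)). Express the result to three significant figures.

For a series RLC circuit (capacitor voltage as output), ω_n = 1/√(LC) = 1/√(3.41 mH · 14.2 µF) = 4540 rad/s.
ζ = (R/2)·√(C/L) = (4.74/2)·√(14.2 µF/3.41 mH) = 0.153.
t_s ≈ 4/(ζω_n) = 0.00576 s.

t_s ≈ 0.00576 s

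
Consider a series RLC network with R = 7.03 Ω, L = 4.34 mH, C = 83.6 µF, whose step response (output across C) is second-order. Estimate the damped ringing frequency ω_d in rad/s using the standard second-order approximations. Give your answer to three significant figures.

For a series RLC circuit (capacitor voltage as output), ω_n = 1/√(LC) = 1/√(4.34 mH · 83.6 µF) = 1660 rad/s.
ζ = (R/2)·√(C/L) = (7.03/2)·√(83.6 µF/4.34 mH) = 0.488.
ω_d = ω_n√(1−ζ²) = 1450 rad/s.

ω_d ≈ 1450 rad/s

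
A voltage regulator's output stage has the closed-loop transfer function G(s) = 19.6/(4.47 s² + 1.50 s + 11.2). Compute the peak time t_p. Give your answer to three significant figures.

t_p ≈ 2.00 s

Dividing through by 4.47: denominator becomes s² + 0.3356 s + 2.506.
So ω_n = √2.506 = 1.58 rad/s and ζ = 0.3356/(2·1.58) = 0.106.
ω_d = ω_n√(1−ζ²) = 1.57 rad/s. t_p = π/ω_d = 2.00 s.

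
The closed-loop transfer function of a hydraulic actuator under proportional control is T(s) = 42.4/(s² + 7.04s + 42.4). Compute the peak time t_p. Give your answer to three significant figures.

t_p ≈ 0.573 s

Comparing the denominator to s² + 2ζω_n s + ω_n²: ω_n = √42.4 = 6.51 rad/s, and 2ζω_n = 7.04 so ζ = 7.04/(2·6.51) = 0.541.
ω_d = 6.51·√(1 − 0.541²) = 5.48 rad/s. Then t_p = π/ω_d = 0.573 s.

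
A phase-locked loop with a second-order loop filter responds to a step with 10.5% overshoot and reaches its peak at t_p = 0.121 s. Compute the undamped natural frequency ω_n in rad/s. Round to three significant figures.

From the overshoot, ζ = −ln(OS)/√(π²+ln²(OS)) = 0.583.
From t_p = π/ω_d, ω_d = π/0.121 = 26.0 rad/s, so ω_n = ω_d/√(1−ζ²) = 32.0 rad/s.

ω_n ≈ 32.0 rad/s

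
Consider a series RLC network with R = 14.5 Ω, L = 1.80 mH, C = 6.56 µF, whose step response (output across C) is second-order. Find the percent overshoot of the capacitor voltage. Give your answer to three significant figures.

For a series RLC circuit (capacitor voltage as output), ω_n = 1/√(LC) = 1/√(1.80 mH · 6.56 µF) = 9200 rad/s.
ζ = (R/2)·√(C/L) = (14.5/2)·√(6.56 µF/1.80 mH) = 0.438.
%OS = 100 e^{−πζ/√(1−ζ²)} with ζ = 0.438 gives 21.7%.

%OS ≈ 21.7%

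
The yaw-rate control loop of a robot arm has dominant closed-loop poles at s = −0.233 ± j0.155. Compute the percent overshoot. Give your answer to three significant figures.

|pole| = ω_n = √(0.233² + 0.155²) = 0.280 rad/s; ζ = cos θ = σ/ω_n = 0.833.
%OS = 100·exp(−πζ/√(1−ζ²)) = 0.889%.

%OS ≈ 0.889%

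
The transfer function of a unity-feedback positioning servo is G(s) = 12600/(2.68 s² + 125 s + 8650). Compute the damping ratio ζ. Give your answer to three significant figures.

ζ ≈ 0.410

Dividing through by 2.68: denominator becomes s² + 46.64 s + 3228.
So ω_n = √3228 = 56.8 rad/s and ζ = 46.64/(2·56.8) = 0.410.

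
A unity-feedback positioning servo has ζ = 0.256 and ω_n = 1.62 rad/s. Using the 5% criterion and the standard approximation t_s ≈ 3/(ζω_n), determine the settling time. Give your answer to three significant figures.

t_s ≈ 3/(ζω_n) = 3/(0.256 × 1.62) = 7.23 s.

t_s ≈ 7.23 s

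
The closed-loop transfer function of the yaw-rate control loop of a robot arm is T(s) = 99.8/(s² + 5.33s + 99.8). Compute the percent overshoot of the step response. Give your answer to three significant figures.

%OS ≈ 41.9%

ω_n = √99.8 = 9.99 rad/s; ζ = 5.33/(2·9.99) = 0.267.
%OS = 100·exp(−πζ/√(1−ζ²)) = 41.9%.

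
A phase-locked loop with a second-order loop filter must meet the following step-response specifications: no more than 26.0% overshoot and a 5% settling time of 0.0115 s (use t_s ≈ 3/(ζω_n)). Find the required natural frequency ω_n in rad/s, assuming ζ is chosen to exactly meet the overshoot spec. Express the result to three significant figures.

From %OS = 100·exp(−πζ/√(1−ζ²)), invert to get ζ = −ln(OS)/√(π² + ln²(OS)) with OS = 0.260.
−ln 0.260 = 1.347, so ζ = 1.347/√(π² + 1.815) = 0.394.
From t_s ≈ 3/(ζω_n): ω_n = 3/(ζ·t_s) = 3/(0.394·0.0115) = 662 rad/s.

ω_n ≈ 662 rad/s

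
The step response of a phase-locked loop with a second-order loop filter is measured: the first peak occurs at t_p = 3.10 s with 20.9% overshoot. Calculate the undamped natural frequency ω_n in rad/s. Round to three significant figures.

ω_n ≈ 1.13 rad/s

ζ from %OS: ζ = |ln 0.209|/√(π²+ln²0.209) = 0.446.
From t_p = π/ω_d, ω_d = π/3.10 = 1.01 rad/s, so ω_n = ω_d/√(1−ζ²) = 1.13 rad/s.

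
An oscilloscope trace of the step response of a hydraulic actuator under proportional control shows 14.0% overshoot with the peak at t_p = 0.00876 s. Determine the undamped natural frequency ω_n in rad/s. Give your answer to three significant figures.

ω_n ≈ 423 rad/s

ζ from %OS: ζ = |ln 0.140|/√(π²+ln²0.140) = 0.531.
t_p = π/ω_d ⇒ ω_d = 359 rad/s; then ω_n = ω_d/√(1−ζ²) = 423 rad/s.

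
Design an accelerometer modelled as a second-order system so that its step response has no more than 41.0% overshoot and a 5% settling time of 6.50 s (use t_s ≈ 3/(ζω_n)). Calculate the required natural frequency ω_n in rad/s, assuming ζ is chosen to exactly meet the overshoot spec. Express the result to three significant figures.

ω_n ≈ 1.69 rad/s

ζ = −ln(OS)/√(π² + (ln OS)²). With OS = 0.410, ln OS = −0.8916 and ζ = 0.8916/3.266 = 0.273.
From t_s ≈ 3/(ζω_n): ω_n = 3/(ζ·t_s) = 3/(0.273·6.50) = 1.69 rad/s.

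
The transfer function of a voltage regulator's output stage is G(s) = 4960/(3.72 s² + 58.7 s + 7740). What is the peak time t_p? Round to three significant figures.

t_p ≈ 0.0699 s

Dividing through by 3.72: denominator becomes s² + 15.78 s + 2081.
So ω_n = √2081 = 45.6 rad/s and ζ = 15.78/(2·45.6) = 0.173.
ω_d = 45.6·√(1 − 0.173²) = 44.9 rad/s. t_p = π/ω_d = 0.0699 s.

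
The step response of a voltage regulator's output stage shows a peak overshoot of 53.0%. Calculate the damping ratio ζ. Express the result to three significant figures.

ζ = −ln(OS)/√(π² + (ln OS)²). With OS = 0.530, ln OS = −0.6349 and ζ = 0.6349/3.205 = 0.198.

ζ ≈ 0.198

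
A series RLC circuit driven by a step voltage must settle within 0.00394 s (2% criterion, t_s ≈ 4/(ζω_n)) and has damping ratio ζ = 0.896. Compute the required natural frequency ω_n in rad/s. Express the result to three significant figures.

Rearranging t_s ≈ 4/(ζω_n) gives ω_n = 4/(ζ·t_s) = 4/(0.896 × 0.00394) = 1130 rad/s.

ω_n ≈ 1130 rad/s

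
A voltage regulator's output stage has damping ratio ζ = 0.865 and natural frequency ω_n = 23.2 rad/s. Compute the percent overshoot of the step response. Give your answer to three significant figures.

For an underdamped second-order system, %OS = 100·exp(−πζ/√(1−ζ²)).
πζ/√(1−ζ²) = π·0.865/√(1−0.748) = 5.416, so %OS = 100·e^(−5.416) = 0.445%.

%OS ≈ 0.445%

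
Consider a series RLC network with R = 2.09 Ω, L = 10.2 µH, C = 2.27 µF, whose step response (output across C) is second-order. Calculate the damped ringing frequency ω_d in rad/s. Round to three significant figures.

For a series RLC circuit (capacitor voltage as output), ω_n = 1/√(LC) = 1/√(10.2 µH · 2.27 µF) = 208000 rad/s.
ζ = (R/2)·√(C/L) = (2.09/2)·√(2.27 µF/10.2 µH) = 0.493.
ω_d = 208000·√(1 − 0.493²) = 181000 rad/s.

ω_d ≈ 181000 rad/s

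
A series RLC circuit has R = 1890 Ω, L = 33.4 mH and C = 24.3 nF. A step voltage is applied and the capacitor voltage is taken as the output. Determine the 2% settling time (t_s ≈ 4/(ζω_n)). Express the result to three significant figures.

t_s ≈ 0.000141 s

For a series RLC circuit (capacitor voltage as output), ω_n = 1/√(LC) = 1/√(33.4 mH · 24.3 nF) = 35100 rad/s.
ζ = (R/2)·√(C/L) = (1890/2)·√(24.3 nF/33.4 mH) = 0.806.
t_s ≈ 4/(ζω_n) = 0.000141 s.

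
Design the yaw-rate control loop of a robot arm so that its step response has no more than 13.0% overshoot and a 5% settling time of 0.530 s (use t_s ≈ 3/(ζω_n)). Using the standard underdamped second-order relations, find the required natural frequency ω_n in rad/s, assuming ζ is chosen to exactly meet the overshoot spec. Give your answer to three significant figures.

Inverting the overshoot relation: ζ = |ln 0.130|/√(π² + ln²0.130) = 0.545.
From t_s ≈ 3/(ζω_n): ω_n = 3/(ζ·t_s) = 3/(0.545·0.530) = 10.4 rad/s.

ω_n ≈ 10.4 rad/s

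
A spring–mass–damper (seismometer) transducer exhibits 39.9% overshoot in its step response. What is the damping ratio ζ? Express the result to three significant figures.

Inverting the overshoot relation: ζ = |ln 0.399|/√(π² + ln²0.399) = 0.281.

ζ ≈ 0.281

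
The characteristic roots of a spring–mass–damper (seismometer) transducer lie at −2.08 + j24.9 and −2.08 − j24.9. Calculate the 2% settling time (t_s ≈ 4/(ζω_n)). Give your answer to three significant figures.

For poles at −σ ± jω_d, ζω_n = σ = 2.08, so t_s ≈ 4/σ = 1.92 s.

t_s ≈ 1.92 s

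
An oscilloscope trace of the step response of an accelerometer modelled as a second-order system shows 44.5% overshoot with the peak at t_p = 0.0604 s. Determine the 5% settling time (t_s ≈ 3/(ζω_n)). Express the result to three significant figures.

From the overshoot, ζ = −ln(OS)/√(π²+ln²(OS)) = 0.250.
t_p = π/ω_d ⇒ ω_d = 52.0 rad/s; then ω_n = ω_d/√(1−ζ²) = 53.7 rad/s.
t_s ≈ 3/(ζω_n) = 3/(0.250·53.7) = 0.224 s.

t_s ≈ 0.224 s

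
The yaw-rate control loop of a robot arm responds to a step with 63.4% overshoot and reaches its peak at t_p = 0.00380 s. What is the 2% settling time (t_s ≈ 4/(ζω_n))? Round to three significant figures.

From the overshoot, ζ = −ln(OS)/√(π²+ln²(OS)) = 0.144.
t_p = π/ω_d ⇒ ω_d = 827 rad/s; then ω_n = ω_d/√(1−ζ²) = 835 rad/s.
t_s ≈ 4/(ζω_n) = 4/(0.144·835) = 0.0334 s.

t_s ≈ 0.0334 s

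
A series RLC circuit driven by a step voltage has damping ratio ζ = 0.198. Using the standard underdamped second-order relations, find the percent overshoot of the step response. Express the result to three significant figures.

For an underdamped second-order system, %OS = 100·exp(−πζ/√(1−ζ²)).
πζ/√(1−ζ²) = π·0.198/√(1−0.0392) = 0.6346, so %OS = 100·e^(−0.6346) = 53.0%.

%OS ≈ 53.0%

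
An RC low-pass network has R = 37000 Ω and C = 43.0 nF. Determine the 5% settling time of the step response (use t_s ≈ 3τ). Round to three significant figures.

τ = RC = 37000 × 43.0 nF = 0.00159 s.
t_s ≈ 3τ = 0.00477 s.

t_s ≈ 0.00477 s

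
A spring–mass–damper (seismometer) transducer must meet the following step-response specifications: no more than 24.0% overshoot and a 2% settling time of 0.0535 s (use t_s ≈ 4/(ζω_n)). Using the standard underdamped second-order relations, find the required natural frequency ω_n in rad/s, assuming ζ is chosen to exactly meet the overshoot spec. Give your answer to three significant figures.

ω_n ≈ 181 rad/s

Inverting the overshoot relation: ζ = |ln 0.240|/√(π² + ln²0.240) = 0.414.
Then ω_n = 4/(ζ t_s) = 4/(0.414 × 0.0535) = 181 rad/s.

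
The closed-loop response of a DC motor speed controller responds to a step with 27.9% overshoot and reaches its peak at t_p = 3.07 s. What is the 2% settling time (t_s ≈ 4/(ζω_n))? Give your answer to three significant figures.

t_s ≈ 9.62 s

From the overshoot, ζ = −ln(OS)/√(π²+ln²(OS)) = 0.376.
From t_p = π/ω_d, ω_d = π/3.07 = 1.02 rad/s, so ω_n = ω_d/√(1−ζ²) = 1.10 rad/s.
t_s ≈ 4/(ζω_n) = 4/(0.376·1.10) = 9.62 s.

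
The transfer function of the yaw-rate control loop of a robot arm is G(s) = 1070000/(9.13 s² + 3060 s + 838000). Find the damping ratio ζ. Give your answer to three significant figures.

Dividing through by 9.13: denominator becomes s² + 335.2 s + 91790.
So ω_n = √91790 = 303 rad/s and ζ = 335.2/(2·303) = 0.553.

ζ ≈ 0.553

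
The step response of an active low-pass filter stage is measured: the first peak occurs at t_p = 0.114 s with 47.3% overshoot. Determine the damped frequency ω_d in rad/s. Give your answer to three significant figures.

t_p = π/ω_d, so ω_d = π/0.114 = 27.6 rad/s.

ω_d ≈ 27.6 rad/s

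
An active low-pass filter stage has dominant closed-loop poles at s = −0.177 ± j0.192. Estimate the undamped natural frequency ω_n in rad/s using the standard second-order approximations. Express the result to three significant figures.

With σ = 0.177, ω_d = 0.192: ω_n = √(σ²+ω_d²) = 0.261 rad/s, ζ = σ/ω_n = 0.678.

ω_n ≈ 0.261 rad/s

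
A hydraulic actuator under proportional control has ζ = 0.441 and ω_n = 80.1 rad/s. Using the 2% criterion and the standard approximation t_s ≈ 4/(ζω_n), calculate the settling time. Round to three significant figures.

t_s ≈ 0.113 s

t_s ≈ 4/(ζω_n) = 4/(0.441 × 80.1) = 0.113 s.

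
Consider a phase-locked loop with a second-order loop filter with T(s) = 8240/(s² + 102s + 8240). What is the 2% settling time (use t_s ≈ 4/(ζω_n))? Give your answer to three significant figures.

t_s ≈ 0.0784 s

ω_n = √8240 = 90.8 rad/s; ζ = 102/(2·90.8) = 0.562.
t_s ≈ 4/(ζω_n) = 4/(0.562·90.8) = 0.0784 s.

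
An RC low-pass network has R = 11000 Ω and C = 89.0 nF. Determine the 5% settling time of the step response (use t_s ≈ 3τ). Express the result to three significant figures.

τ = RC = 11000 × 89.0 nF = 0.000979 s.
t_s ≈ 3τ = 0.00294 s.

t_s ≈ 0.00294 s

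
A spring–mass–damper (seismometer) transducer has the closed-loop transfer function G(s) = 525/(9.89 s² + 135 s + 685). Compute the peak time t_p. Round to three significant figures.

t_p ≈ 0.660 s

Dividing through by 9.89: denominator becomes s² + 13.65 s + 69.26.
So ω_n = √69.26 = 8.32 rad/s and ζ = 13.65/(2·8.32) = 0.820.
ω_d = 8.32·√(1 − 0.820²) = 4.76 rad/s. t_p = π/ω_d = 0.660 s.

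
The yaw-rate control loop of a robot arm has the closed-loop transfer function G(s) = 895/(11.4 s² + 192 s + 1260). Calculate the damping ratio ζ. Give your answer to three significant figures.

ζ ≈ 0.801

Dividing through by 11.4: denominator becomes s² + 16.84 s + 110.5.
So ω_n = √110.5 = 10.5 rad/s and ζ = 16.84/(2·10.5) = 0.801.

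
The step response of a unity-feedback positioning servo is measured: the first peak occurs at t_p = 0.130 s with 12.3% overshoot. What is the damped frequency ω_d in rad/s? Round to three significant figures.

t_p = π/ω_d, so ω_d = π/0.130 = 24.2 rad/s.

ω_d ≈ 24.2 rad/s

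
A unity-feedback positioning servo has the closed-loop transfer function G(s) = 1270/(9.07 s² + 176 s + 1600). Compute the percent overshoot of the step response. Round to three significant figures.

Dividing through by 9.07: denominator becomes s² + 19.40 s + 176.4.
So ω_n = √176.4 = 13.3 rad/s and ζ = 19.40/(2·13.3) = 0.730.
Overshoot: exp(−π·0.730/√(1−0.730²)) = 0.0347, i.e. 3.47%.

%OS ≈ 3.47%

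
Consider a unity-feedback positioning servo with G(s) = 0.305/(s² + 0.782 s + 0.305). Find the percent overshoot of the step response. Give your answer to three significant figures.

%OS ≈ 4.29%

ω_n = √0.305 = 0.552 rad/s; ζ = 0.782/(2·0.552) = 0.708.
%OS = 100 e^{−πζ/√(1−ζ²)} with ζ = 0.708 gives 4.29%.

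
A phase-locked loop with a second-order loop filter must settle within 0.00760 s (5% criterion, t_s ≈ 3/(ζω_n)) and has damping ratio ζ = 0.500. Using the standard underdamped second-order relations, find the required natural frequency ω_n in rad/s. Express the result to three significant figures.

Rearranging t_s ≈ 3/(ζω_n) gives ω_n = 3/(ζ·t_s) = 3/(0.500 × 0.00760) = 789 rad/s.

ω_n ≈ 789 rad/s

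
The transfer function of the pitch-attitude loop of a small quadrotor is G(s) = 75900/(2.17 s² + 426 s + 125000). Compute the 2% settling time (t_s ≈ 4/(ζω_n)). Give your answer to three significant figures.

t_s ≈ 0.0408 s

Dividing through by 2.17: denominator becomes s² + 196.3 s + 57600.
So ω_n = √57600 = 240 rad/s and ζ = 196.3/(2·240) = 0.409.
t_s ≈ 4/(ζω_n) = 0.0408 s.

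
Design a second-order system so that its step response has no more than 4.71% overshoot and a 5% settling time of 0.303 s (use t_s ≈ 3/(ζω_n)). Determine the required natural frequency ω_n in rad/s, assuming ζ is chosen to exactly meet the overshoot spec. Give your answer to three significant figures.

ζ = −ln(OS)/√(π² + (ln OS)²). With OS = 0.0471, ln OS = −3.055 and ζ = 3.055/4.382 = 0.697.
Then ω_n = 3/(ζ t_s) = 3/(0.697 × 0.303) = 14.2 rad/s.

ω_n ≈ 14.2 rad/s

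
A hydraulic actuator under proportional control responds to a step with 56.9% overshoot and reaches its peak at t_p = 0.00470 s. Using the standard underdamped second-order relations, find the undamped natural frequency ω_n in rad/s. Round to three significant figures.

ω_n ≈ 679 rad/s

ζ from %OS: ζ = |ln 0.569|/√(π²+ln²0.569) = 0.177.
t_p = π/ω_d ⇒ ω_d = 668 rad/s; then ω_n = ω_d/√(1−ζ²) = 679 rad/s.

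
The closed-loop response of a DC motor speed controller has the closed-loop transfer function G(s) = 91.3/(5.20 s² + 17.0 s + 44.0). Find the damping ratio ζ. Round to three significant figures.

ζ ≈ 0.562

Dividing through by 5.20: denominator becomes s² + 3.269 s + 8.462.
So ω_n = √8.462 = 2.91 rad/s and ζ = 3.269/(2·2.91) = 0.562.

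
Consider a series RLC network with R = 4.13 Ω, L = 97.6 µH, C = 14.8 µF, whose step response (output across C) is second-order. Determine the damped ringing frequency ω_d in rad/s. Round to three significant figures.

For a series RLC circuit (capacitor voltage as output), ω_n = 1/√(LC) = 1/√(97.6 µH · 14.8 µF) = 26300 rad/s.
ζ = (R/2)·√(C/L) = (4.13/2)·√(14.8 µF/97.6 µH) = 0.804.
ω_d = 26300·√(1 − 0.804²) = 15600 rad/s.

ω_d ≈ 15600 rad/s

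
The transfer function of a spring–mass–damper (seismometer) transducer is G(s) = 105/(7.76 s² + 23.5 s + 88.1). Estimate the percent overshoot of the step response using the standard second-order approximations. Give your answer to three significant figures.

%OS ≈ 20.6%

Dividing through by 7.76: denominator becomes s² + 3.028 s + 11.35.
So ω_n = √11.35 = 3.37 rad/s and ζ = 3.028/(2·3.37) = 0.449.
%OS = 100·exp(−πζ/√(1−ζ²)) = 20.6%.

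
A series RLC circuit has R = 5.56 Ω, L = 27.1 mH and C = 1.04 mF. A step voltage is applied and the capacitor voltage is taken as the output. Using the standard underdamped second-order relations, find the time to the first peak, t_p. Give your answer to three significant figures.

For a series RLC circuit (capacitor voltage as output), ω_n = 1/√(LC) = 1/√(27.1 mH · 1.04 mF) = 188 rad/s.
ζ = (R/2)·√(C/L) = (5.56/2)·√(1.04 mF/27.1 mH) = 0.545.
ω_d = ω_n√(1−ζ²) = 158 rad/s. t_p = π/ω_d = 0.0199 s.

t_p ≈ 0.0199 s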